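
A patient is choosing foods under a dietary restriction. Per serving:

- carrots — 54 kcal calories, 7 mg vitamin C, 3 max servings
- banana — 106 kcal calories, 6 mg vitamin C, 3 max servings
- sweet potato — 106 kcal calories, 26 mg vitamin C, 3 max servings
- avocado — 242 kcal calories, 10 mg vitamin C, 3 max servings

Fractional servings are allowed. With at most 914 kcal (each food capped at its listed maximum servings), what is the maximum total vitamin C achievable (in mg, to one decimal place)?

121.8 mg

Vitamin C per kcal: sweet potato 0.2453, carrots 0.1296, banana 0.0566, avocado 0.04132.
Take 3 servings of sweet potato: uses 318 kcal, +78.0 mg vitamin C (running total 78.0 mg).
Take 3 servings of carrots: uses 162 kcal, +21.0 mg vitamin C (running total 99.0 mg).
Take 3 servings of banana: uses 318 kcal, +18.0 mg vitamin C (running total 117.0 mg).
Take 0.4793 servings of avocado: uses 116 kcal, +4.8 mg vitamin C (running total 121.8 mg).
Filling greedily by vitamin C-per-kcal is optimal for one linear limit, giving 121.8 mg.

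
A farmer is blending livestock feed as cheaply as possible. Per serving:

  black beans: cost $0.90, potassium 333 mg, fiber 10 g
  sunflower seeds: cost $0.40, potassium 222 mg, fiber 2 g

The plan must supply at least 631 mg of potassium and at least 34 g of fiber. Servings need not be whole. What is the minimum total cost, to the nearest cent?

$3.06

Check every corner: each single food scaled to meet both minima, and each pair solved so both constraints bind.
black beans only: max(631/333, 34/10) = 3.4 servings → $3.06.
sunflower seeds only: max(631/222, 34/2) = 17 servings → $6.80.
black beans + sunflower seeds with both targets exact would need a negative amount; discard.
Cheapest feasible corner: $3.06.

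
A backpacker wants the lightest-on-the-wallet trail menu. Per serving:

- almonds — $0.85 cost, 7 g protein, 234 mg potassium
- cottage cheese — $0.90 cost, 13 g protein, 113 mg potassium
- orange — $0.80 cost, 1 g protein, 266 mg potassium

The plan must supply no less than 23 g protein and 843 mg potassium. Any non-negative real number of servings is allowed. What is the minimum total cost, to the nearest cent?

The cheapest plan sits at a corner of the feasible region — with two constraints it uses at most two foods.
almonds only: max(23/7, 843/234) = 3.603 servings → $3.06.
cottage cheese only: max(23/13, 843/113) = 7.46 servings → $6.71.
orange only: max(23/1, 843/266) = 23 servings → $18.40.
almonds + cottage cheese: the both-tight solution has a negative serving — not a feasible corner.
almonds + orange with both tight: 3.24 servings and 0.3188 servings → $3.01.
cottage cheese + orange with both tight: 1.577 servings and 2.499 servings → $3.42.
Cheapest feasible corner: $3.01.

$3.01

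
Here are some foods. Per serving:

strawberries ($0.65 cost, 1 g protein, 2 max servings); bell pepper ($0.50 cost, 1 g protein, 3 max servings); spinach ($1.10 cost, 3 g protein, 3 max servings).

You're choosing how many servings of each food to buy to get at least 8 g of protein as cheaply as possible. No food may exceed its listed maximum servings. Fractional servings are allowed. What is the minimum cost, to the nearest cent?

Cost per g of protein: spinach $0.3667, bell pepper $0.5000, strawberries $0.6500.
Take 2.667 servings of spinach: +8.0 g protein for $2.93 (total $2.93, still need 0.0 g).
Filling from the cheapest source first is optimal under one linear minimum: $2.93.

$2.93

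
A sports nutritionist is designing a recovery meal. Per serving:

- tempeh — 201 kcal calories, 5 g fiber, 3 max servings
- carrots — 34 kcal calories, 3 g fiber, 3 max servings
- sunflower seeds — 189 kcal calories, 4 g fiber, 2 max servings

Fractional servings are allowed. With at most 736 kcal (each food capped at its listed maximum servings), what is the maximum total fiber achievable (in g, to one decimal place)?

Fiber per kcal: carrots 0.08824, tempeh 0.02488, sunflower seeds 0.02116.
Take 3 servings of carrots: uses 102 kcal, +9.0 g fiber (running total 9.0 g).
Take 3 servings of tempeh: uses 603 kcal, +15.0 g fiber (running total 24.0 g).
Take 0.164 servings of sunflower seeds: uses 31 kcal, +0.7 g fiber (running total 24.7 g).
Filling greedily by fiber-per-kcal is optimal for one linear limit, giving 24.7 g.

24.7 g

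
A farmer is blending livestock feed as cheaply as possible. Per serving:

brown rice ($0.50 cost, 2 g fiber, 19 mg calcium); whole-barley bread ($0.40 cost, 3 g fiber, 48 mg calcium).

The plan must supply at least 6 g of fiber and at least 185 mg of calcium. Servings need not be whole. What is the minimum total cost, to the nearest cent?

At the optimum either one food covers both requirements or two foods hit both targets exactly; no other combination can be cheaper.
brown rice only: max(6/2, 185/19) = 9.737 servings → $4.87.
whole-barley bread only: max(6/3, 185/48) = 3.854 servings → $1.54.
brown rice + whole-barley bread: the both-tight solution has a negative serving — not a feasible corner.
Cheapest feasible corner: $1.54.

$1.54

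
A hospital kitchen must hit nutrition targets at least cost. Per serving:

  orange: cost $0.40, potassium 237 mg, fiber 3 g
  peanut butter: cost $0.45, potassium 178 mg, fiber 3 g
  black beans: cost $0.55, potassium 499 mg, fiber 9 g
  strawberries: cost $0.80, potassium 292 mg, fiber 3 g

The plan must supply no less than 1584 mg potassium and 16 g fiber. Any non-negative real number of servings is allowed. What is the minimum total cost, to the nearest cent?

$1.75

Check every corner: each single food scaled to meet both minima, and each pair solved so both constraints bind.
orange only: max(1584/237, 16/3) = 6.684 servings → $2.67.
peanut butter only: max(1584/178, 16/3) = 8.899 servings → $4.00.
black beans only: max(1584/499, 16/9) = 3.174 servings → $1.75.
strawberries only: max(1584/292, 16/3) = 5.425 servings → $4.34.
orange + peanut butter with both targets exact would need a negative amount; discard.
orange + black beans: the both-tight solution has a negative serving — not a feasible corner.
orange + strawberries: the both-tight solution has a negative serving — not a feasible corner.
peanut butter + black beans with both targets exact would need a negative amount; discard.
peanut butter + strawberries: intersection lies outside the first quadrant.
black beans + strawberries: the both-tight solution has a negative serving — not a feasible corner.
So the least-cost plan costs $1.75.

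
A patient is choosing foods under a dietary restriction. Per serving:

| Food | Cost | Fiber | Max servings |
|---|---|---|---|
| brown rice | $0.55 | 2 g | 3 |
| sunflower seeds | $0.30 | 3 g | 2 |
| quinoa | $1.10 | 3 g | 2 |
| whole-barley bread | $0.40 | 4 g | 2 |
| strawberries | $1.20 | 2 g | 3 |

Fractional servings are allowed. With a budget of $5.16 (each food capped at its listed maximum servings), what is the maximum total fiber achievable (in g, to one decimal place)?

25.8 g

Fiber per dollar: sunflower seeds 10, whole-barley bread 10, brown rice 3.636, quinoa 2.727, strawberries 1.667.
Take 2 servings of sunflower seeds: spends $0.60, +6.0 g fiber (running total 6.0 g).
Take 2 servings of whole-barley bread: spends $0.80, +8.0 g fiber (running total 14.0 g).
Take 3 servings of brown rice: spends $1.65, +6.0 g fiber (running total 20.0 g).
Take 1.918 servings of quinoa: spends $2.11, +5.8 g fiber (running total 25.8 g).
Greedy by best ratio exhausts the cost allowance optimally: 25.8 g.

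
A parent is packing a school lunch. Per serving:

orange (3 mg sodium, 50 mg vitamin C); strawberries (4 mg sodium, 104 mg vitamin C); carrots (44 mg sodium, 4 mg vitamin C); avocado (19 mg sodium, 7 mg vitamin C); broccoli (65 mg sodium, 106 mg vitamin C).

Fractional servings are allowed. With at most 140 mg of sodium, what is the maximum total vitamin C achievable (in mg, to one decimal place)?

Vitamin C per mg sodium: strawberries 26, orange 16.67, broccoli 1.631, avocado 0.3684, carrots 0.09091.
With no serving limits, spend the whole sodium allowance on strawberries: 140 mg / 4 mg × 104 mg = 3640.0 mg.

3640.0 mg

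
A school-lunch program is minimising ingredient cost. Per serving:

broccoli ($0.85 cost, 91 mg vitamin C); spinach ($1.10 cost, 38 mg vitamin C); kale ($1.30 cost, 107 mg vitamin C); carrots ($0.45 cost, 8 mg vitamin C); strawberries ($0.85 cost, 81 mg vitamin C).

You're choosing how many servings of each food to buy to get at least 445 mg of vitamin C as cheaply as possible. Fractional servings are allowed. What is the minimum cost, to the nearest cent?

Cost per mg of vitamin C: broccoli $0.0093, strawberries $0.0105, kale $0.0121, spinach $0.0289, carrots $0.0563.
With no serving limits, use only broccoli: 445 mg / 91 mg = 4.89 servings × $0.85 = $4.16.

$4.16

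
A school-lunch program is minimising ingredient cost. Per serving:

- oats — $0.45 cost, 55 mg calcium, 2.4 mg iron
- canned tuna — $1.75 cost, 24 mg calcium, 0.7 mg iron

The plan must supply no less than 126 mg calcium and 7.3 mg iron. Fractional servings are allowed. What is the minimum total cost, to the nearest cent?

$1.37

At the optimum either one food covers both requirements or two foods hit both targets exactly; no other combination can be cheaper.
oats only: max(126/55, 7.3/2.4) = 3.042 servings → $1.37.
canned tuna only: max(126/24, 7.3/0.7) = 10.43 servings → $18.25.
oats + canned tuna: the both-tight solution has a negative serving — not a feasible corner.
The minimum over all feasible corners is $1.37.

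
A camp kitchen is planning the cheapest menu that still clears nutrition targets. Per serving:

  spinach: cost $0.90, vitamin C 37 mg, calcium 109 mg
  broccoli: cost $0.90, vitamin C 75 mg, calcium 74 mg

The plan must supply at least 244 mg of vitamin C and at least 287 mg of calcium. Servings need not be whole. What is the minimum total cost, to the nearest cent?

$3.22

Check every corner: each single food scaled to meet both minima, and each pair solved so both constraints bind.
spinach only: max(244/37, 287/109) = 6.595 servings → $5.94.
broccoli only: max(244/75, 287/74) = 3.878 servings → $3.49.
spinach + broccoli with both tight: 0.638 servings and 2.939 servings → $3.22.
Cheapest feasible corner: $3.22.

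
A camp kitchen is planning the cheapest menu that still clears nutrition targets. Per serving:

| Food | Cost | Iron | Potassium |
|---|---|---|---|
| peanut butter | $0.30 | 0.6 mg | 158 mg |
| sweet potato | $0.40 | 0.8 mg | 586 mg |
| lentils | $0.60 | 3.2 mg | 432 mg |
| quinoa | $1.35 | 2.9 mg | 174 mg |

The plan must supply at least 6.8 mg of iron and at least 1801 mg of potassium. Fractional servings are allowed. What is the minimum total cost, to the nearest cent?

$1.74

Check every corner: each single food scaled to meet both minima, and each pair solved so both constraints bind.
peanut butter only: max(6.8/0.6, 1801/158) = 11.4 servings → $3.42.
sweet potato only: max(6.8/0.8, 1801/586) = 8.5 servings → $3.40.
lentils only: max(6.8/3.2, 1801/432) = 4.169 servings → $2.50.
quinoa only: max(6.8/2.9, 1801/174) = 10.35 servings → $13.97.
peanut butter + sweet potato with both tight: 11.3 servings and 0.02753 servings → $3.40.
peanut butter + lentils: the both-tight solution has a negative serving — not a feasible corner.
peanut butter + quinoa with both targets exact would need a negative amount; discard.
sweet potato + lentils with both tight: 1.847 servings and 1.663 servings → $1.74.
sweet potato + quinoa with both tight: 2.589 servings and 1.631 servings → $3.24.
lentils + quinoa with both targets exact would need a negative amount; discard.
The minimum over all feasible corners is $1.74.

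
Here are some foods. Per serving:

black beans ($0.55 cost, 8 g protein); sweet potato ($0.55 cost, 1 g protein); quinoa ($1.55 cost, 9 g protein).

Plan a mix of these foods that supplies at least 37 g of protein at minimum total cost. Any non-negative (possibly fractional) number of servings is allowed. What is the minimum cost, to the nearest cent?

$2.54

Cost per g of protein: black beans $0.0688, quinoa $0.1722, sweet potato $0.5500.
With no serving limits, use only black beans: 37 g / 8 g = 4.625 servings × $0.55 = $2.54.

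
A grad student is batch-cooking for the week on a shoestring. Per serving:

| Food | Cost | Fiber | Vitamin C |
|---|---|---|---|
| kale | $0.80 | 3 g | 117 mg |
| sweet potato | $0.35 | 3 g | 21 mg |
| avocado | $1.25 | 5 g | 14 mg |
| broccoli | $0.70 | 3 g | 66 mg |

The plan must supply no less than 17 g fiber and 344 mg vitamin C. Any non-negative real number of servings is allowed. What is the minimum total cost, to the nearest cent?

Two binding constraints pin down two serving amounts, so the optimal mix uses at most two foods. The candidates are each food alone (scaled to the tighter of fiber/vitamin C) and each pair with both constraints tight.
kale only: max(17/3, 344/117) = 5.667 servings → $4.53.
sweet potato only: max(17/3, 344/21) = 16.38 servings → $5.73.
avocado only: max(17/5, 344/14) = 24.57 servings → $30.71.
broccoli only: max(17/3, 344/66) = 5.667 servings → $3.97.
kale + sweet potato with both tight: 2.344 servings and 3.323 servings → $3.04.
kale + avocado with both tight: 2.729 servings and 1.762 servings → $4.39.
kale + broccoli with both targets exact would need a negative amount; discard.
sweet potato + avocado: intersection lies outside the first quadrant.
sweet potato + broccoli with both tight: 0.6667 servings and 5 servings → $3.73.
avocado + broccoli with both tight: 0.3125 servings and 5.146 servings → $3.99.
So the least-cost plan costs $3.04.

$3.04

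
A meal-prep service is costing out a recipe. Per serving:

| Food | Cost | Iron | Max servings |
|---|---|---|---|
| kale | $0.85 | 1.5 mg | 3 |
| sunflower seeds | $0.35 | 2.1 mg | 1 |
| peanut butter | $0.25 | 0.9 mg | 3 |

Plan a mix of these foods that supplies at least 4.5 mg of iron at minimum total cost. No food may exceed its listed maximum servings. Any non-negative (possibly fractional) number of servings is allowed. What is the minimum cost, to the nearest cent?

$1.02

Cost per mg of iron: sunflower seeds $0.1667, peanut butter $0.2778, kale $0.5667.
Take 1 serving of sunflower seeds: +2.1 mg iron for $0.35 (total $0.35, still need 2.4 mg).
Take 2.667 servings of peanut butter: +2.4 mg iron for $0.67 (total $1.02, still need 0.0 mg).
Filling from the cheapest source first is optimal under one linear minimum: $1.02.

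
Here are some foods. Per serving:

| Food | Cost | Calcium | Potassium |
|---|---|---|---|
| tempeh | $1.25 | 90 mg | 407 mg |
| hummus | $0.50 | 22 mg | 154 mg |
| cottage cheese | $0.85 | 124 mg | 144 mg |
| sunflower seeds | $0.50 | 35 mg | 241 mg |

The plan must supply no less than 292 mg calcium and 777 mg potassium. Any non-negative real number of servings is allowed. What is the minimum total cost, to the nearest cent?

$2.57

Compare the cost at each extreme point of the feasible region.
tempeh only: max(292/90, 777/407) = 3.244 servings → $4.06.
hummus only: max(292/22, 777/154) = 13.27 servings → $6.64.
cottage cheese only: max(292/124, 777/144) = 5.396 servings → $4.59.
sunflower seeds only: max(292/35, 777/241) = 8.343 servings → $4.17.
tempeh + hummus: the both-tight solution has a negative serving — not a feasible corner.
tempeh + cottage cheese with both tight: 1.448 servings and 1.304 servings → $2.92.
tempeh + sunflower seeds with both targets exact would need a negative amount; discard.
hummus + cottage cheese with both tight: 3.409 servings and 1.75 servings → $3.19.
hummus + sunflower seeds: the both-tight solution has a negative serving — not a feasible corner.
cottage cheese + sunflower seeds with both tight: 1.738 servings and 2.186 servings → $2.57.
The minimum over all feasible corners is $2.57.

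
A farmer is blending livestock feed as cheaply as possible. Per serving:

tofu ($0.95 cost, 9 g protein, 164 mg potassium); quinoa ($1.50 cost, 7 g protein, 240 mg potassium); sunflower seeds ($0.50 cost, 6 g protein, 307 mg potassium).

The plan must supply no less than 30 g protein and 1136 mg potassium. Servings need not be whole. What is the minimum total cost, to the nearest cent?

$2.50

Two binding constraints pin down two serving amounts, so the optimal mix uses at most two foods. The candidates are each food alone (scaled to the tighter of protein/potassium) and each pair with both constraints tight.
tofu only: max(30/9, 1136/164) = 6.927 servings → $6.58.
quinoa only: max(30/7, 1136/240) = 4.733 servings → $7.10.
sunflower seeds only: max(30/6, 1136/307) = 5 servings → $2.50.
tofu + quinoa: the both-tight solution has a negative serving — not a feasible corner.
tofu + sunflower seeds with both tight: 1.346 servings and 2.981 servings → $2.77.
quinoa + sunflower seeds with both tight: 3.377 servings and 1.061 servings → $5.60.
So the least-cost plan costs $2.50.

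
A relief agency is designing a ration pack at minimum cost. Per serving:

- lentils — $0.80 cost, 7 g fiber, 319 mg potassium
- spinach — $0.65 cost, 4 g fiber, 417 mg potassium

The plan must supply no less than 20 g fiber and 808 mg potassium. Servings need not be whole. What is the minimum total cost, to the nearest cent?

$2.29

Two binding constraints pin down two serving amounts, so the optimal mix uses at most two foods. The candidates are each food alone (scaled to the tighter of fiber/potassium) and each pair with both constraints tight.
lentils only: max(20/7, 808/319) = 2.857 servings → $2.29.
spinach only: max(20/4, 808/417) = 5 servings → $3.25.
lentils + spinach: the both-tight solution has a negative serving — not a feasible corner.
So the least-cost plan costs $2.29.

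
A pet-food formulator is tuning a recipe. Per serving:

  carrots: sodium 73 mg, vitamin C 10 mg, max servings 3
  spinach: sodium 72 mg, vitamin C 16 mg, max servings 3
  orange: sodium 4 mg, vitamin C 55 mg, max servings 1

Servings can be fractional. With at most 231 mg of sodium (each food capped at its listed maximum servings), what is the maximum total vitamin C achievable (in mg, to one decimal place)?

Vitamin C per mg sodium: orange 13.75, spinach 0.2222, carrots 0.137.
Take 1 serving of orange: uses 4 mg sodium, +55.0 mg vitamin C (running total 55.0 mg).
Take 3 servings of spinach: uses 216 mg sodium, +48.0 mg vitamin C (running total 103.0 mg).
Take 0.1507 servings of carrots: uses 11 mg sodium, +1.5 mg vitamin C (running total 104.5 mg).
Greedy by best ratio exhausts the sodium allowance optimally: 104.5 mg.

104.5 mg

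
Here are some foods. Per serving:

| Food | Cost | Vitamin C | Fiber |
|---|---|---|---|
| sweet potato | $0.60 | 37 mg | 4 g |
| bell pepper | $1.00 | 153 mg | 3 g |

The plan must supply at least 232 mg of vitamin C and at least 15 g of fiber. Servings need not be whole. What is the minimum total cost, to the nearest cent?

This is a tiny linear program; its minimum lies at a vertex of the feasible set. List the vertices and price them.
sweet potato only: max(232/37, 15/4) = 6.27 servings → $3.76.
bell pepper only: max(232/153, 15/3) = 5 servings → $5.00.
sweet potato + bell pepper with both tight: 3.192 servings and 0.7445 servings → $2.66.
So the least-cost plan costs $2.66.

$2.66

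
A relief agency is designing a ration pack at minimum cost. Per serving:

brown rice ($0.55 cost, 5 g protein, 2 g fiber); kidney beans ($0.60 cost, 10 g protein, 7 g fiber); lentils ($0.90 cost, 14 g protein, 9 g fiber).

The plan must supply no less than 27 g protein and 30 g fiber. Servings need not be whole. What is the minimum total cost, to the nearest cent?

Compare the cost at each extreme point of the feasible region.
brown rice only: max(27/5, 30/2) = 15 servings → $8.25.
kidney beans only: max(27/10, 30/7) = 4.286 servings → $2.57.
lentils only: max(27/14, 30/9) = 3.333 servings → $3.00.
brown rice + kidney beans: intersection lies outside the first quadrant.
brown rice + lentils: intersection lies outside the first quadrant.
kidney beans + lentils with both targets exact would need a negative amount; discard.
Cheapest feasible corner: $2.57.

$2.57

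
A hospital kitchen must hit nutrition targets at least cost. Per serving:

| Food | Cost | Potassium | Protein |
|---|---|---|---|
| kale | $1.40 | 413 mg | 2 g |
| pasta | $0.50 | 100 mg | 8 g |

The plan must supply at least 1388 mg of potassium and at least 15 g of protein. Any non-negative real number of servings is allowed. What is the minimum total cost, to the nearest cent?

For a min-cost LP with two ≥-constraints, a basic feasible solution has at most two positive variables.
kale only: max(1388/413, 15/2) = 7.5 servings → $10.50.
pasta only: max(1388/100, 15/8) = 13.88 servings → $6.94.
kale + pasta with both tight: 3.094 servings and 1.101 servings → $4.88.
Cheapest feasible corner: $4.88.

$4.88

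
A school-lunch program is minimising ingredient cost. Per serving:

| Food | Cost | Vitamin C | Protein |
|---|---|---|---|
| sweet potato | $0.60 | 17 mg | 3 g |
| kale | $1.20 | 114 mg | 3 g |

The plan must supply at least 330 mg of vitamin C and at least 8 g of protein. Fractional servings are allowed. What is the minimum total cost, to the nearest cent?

Two binding constraints pin down two serving amounts, so the optimal mix uses at most two foods. The candidates are each food alone (scaled to the tighter of vitamin C/protein) and each pair with both constraints tight.
sweet potato only: max(330/17, 8/3) = 19.41 servings → $11.65.
kale only: max(330/114, 8/3) = 2.895 servings → $3.47.
sweet potato + kale: intersection lies outside the first quadrant.
Cheapest feasible corner: $3.47.

$3.47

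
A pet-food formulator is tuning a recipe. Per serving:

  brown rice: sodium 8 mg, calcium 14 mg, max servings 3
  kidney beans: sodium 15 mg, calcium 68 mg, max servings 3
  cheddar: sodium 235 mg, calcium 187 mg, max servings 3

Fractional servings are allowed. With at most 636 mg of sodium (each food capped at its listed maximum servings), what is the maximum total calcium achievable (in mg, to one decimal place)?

Calcium per mg sodium: kidney beans 4.533, brown rice 1.75, cheddar 0.7957.
Take 3 servings of kidney beans: uses 45 mg sodium, +204.0 mg calcium (running total 204.0 mg).
Take 3 servings of brown rice: uses 24 mg sodium, +42.0 mg calcium (running total 246.0 mg).
Take 2.413 servings of cheddar: uses 567 mg sodium, +451.2 mg calcium (running total 697.2 mg).
Greedy by best ratio exhausts the sodium allowance optimally: 697.2 mg.

697.2 mg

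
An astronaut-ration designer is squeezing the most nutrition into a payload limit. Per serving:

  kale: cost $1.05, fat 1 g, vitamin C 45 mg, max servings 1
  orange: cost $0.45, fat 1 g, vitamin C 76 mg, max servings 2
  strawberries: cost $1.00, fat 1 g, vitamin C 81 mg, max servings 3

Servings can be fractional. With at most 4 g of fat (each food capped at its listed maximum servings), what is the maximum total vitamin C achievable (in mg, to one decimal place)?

319.0 mg

Vitamin C per g fat: strawberries 81, orange 76, kale 45.
Take 3 servings of strawberries: uses 3 g fat, +243.0 mg vitamin C (running total 243.0 mg).
Take 1 serving of orange: uses 1 g fat, +76.0 mg vitamin C (running total 319.0 mg).
Filling greedily by vitamin C-per-g fat is optimal for one linear limit, giving 319.0 mg.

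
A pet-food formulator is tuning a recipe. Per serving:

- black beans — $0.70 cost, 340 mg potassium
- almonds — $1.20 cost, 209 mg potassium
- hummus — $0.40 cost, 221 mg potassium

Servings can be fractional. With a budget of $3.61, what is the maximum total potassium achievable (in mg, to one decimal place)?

1994.5 mg

Potassium per dollar: hummus 552.5, black beans 485.7, almonds 174.2.
With no serving limits, spend the whole cost allowance on hummus: $3.61 / $0.40 × 221 mg = 1994.5 mg.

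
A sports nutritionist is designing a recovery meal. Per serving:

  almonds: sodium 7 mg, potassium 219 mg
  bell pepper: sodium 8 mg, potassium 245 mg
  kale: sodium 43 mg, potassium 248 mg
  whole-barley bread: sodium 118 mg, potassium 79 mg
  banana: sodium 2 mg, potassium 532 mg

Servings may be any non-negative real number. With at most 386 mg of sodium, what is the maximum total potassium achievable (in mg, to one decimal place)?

102676.0 mg

Potassium per mg sodium: banana 266, almonds 31.29, bell pepper 30.62, kale 5.767, whole-barley bread 0.6695.
With no serving limits, spend the whole sodium allowance on banana: 386 mg / 2 mg × 532 mg = 102676.0 mg.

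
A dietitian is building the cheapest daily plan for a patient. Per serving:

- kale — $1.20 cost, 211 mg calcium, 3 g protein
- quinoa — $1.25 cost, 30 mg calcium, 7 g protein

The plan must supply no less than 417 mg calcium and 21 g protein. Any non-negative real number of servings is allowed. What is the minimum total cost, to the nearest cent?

$4.85

A basic optimal solution has at most two foods positive. Try each food alone and each pair with both targets met exactly.
kale only: max(417/211, 21/3) = 7 servings → $8.40.
quinoa only: max(417/30, 21/7) = 13.9 servings → $17.38.
kale + quinoa with both tight: 1.65 servings and 2.293 servings → $4.85.
So the least-cost plan costs $4.85.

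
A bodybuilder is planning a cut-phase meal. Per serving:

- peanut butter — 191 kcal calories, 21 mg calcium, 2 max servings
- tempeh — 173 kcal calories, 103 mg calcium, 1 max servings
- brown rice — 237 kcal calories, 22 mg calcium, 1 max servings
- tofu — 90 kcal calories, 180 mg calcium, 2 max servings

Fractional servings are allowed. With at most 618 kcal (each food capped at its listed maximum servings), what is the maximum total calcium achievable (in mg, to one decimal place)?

Calcium per kcal: tofu 2, tempeh 0.5954, peanut butter 0.1099, brown rice 0.09283.
Take 2 servings of tofu: uses 180 kcal, +360.0 mg calcium (running total 360.0 mg).
Take 1 serving of tempeh: uses 173 kcal, +103.0 mg calcium (running total 463.0 mg).
Take 1.387 servings of peanut butter: uses 265 kcal, +29.1 mg calcium (running total 492.1 mg).
Greedy by best ratio exhausts the calories allowance optimally: 492.1 mg.

492.1 mg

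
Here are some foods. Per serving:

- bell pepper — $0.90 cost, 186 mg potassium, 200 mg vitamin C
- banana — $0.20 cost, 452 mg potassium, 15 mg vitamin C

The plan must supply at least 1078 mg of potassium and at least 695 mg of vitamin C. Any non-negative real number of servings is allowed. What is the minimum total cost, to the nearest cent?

$3.26

An LP optimum is at a vertex; with two nutrient constraints at most two foods are used. Check each candidate.
bell pepper only: max(1078/186, 695/200) = 5.796 servings → $5.22.
banana only: max(1078/452, 695/15) = 46.33 servings → $9.27.
bell pepper + banana with both tight: 3.401 servings and 0.9854 servings → $3.26.
Cheapest feasible corner: $3.26.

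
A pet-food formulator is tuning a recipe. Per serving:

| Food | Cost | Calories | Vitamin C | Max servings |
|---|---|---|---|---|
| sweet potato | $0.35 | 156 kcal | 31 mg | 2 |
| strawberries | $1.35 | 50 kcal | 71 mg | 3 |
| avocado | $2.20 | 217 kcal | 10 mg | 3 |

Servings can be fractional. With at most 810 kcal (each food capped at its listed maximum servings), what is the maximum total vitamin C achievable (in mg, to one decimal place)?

Vitamin C per kcal: strawberries 1.42, sweet potato 0.1987, avocado 0.04608.
Take 3 servings of strawberries: uses 150 kcal, +213.0 mg vitamin C (running total 213.0 mg).
Take 2 servings of sweet potato: uses 312 kcal, +62.0 mg vitamin C (running total 275.0 mg).
Take 1.604 servings of avocado: uses 348 kcal, +16.0 mg vitamin C (running total 291.0 mg).
Filling greedily by vitamin C-per-kcal is optimal for one linear limit, giving 291.0 mg.

291.0 mg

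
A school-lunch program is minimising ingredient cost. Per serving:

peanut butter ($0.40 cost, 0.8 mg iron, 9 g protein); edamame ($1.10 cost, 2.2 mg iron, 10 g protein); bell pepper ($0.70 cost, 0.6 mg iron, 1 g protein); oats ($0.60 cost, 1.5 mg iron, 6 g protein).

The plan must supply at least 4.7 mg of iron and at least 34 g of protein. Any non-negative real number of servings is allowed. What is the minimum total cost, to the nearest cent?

Two binding constraints pin down two serving amounts, so the optimal mix uses at most two foods. The candidates are each food alone (scaled to the tighter of iron/protein) and each pair with both constraints tight.
peanut butter only: max(4.7/0.8, 34/9) = 5.875 servings → $2.35.
edamame only: max(4.7/2.2, 34/10) = 3.4 servings → $3.74.
bell pepper only: max(4.7/0.6, 34/1) = 34 servings → $23.80.
oats only: max(4.7/1.5, 34/6) = 5.667 servings → $3.40.
peanut butter + edamame with both tight: 2.356 servings and 1.28 servings → $2.35.
peanut butter + bell pepper with both tight: 3.413 servings and 3.283 servings → $3.66.
peanut butter + oats with both tight: 2.621 servings and 1.736 servings → $2.09.
edamame + bell pepper: the both-tight solution has a negative serving — not a feasible corner.
edamame + oats with both targets exact would need a negative amount; discard.
bell pepper + oats: the both-tight solution has a negative serving — not a feasible corner.
The minimum over all feasible corners is $2.09.

$2.09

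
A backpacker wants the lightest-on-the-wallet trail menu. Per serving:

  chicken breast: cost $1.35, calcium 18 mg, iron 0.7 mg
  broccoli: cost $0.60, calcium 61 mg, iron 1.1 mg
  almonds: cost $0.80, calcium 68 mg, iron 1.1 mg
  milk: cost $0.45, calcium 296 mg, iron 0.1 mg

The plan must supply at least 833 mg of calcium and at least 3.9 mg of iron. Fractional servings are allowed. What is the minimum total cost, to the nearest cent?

The cheapest plan sits at a corner of the feasible region — with two constraints it uses at most two foods.
chicken breast only: max(833/18, 3.9/0.7) = 46.28 servings → $62.48.
broccoli only: max(833/61, 3.9/1.1) = 13.66 servings → $8.19.
almonds only: max(833/68, 3.9/1.1) = 12.25 servings → $9.80.
milk only: max(833/296, 3.9/0.1) = 39 servings → $17.55.
chicken breast + broccoli: intersection lies outside the first quadrant.
chicken breast + almonds with both targets exact would need a negative amount; discard.
chicken breast + milk with both tight: 5.215 servings and 2.497 servings → $8.16.
broccoli + almonds with both targets exact would need a negative amount; discard.
broccoli + milk with both tight: 3.352 servings and 2.123 servings → $2.97.
almonds + milk with both tight: 3.36 servings and 2.042 servings → $3.61.
The minimum over all feasible corners is $2.97.

$2.97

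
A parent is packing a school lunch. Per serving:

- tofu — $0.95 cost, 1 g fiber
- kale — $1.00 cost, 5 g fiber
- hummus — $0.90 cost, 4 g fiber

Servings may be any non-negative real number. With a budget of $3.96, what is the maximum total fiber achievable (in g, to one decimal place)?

Fiber per dollar: kale 5, hummus 4.444, tofu 1.053.
With no serving limits, spend the whole cost allowance on kale: $3.96 / $1.00 × 5 g = 19.8 g.

19.8 g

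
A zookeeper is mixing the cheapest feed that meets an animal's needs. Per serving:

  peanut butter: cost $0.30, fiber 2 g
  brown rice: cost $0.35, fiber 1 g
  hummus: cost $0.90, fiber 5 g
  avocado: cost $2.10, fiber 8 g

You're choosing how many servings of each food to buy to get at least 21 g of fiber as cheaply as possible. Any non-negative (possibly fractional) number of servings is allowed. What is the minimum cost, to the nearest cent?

$3.15

Cost per g of fiber: peanut butter $0.1500, hummus $0.1800, avocado $0.2625, brown rice $0.3500.
With no serving limits, use only peanut butter: 21 g / 2 g = 10.5 servings × $0.30 = $3.15.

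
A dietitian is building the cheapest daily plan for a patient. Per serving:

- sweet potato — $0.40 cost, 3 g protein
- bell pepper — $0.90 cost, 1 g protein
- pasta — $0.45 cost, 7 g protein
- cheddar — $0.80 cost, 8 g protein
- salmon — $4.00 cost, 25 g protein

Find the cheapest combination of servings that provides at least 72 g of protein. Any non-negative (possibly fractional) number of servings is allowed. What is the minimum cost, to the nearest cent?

Cost per g of protein: pasta $0.0643, cheddar $0.1000, sweet potato $0.1333, salmon $0.1600, bell pepper $0.9000.
With no serving limits, use only pasta: 72 g / 7 g = 10.29 servings × $0.45 = $4.63.

$4.63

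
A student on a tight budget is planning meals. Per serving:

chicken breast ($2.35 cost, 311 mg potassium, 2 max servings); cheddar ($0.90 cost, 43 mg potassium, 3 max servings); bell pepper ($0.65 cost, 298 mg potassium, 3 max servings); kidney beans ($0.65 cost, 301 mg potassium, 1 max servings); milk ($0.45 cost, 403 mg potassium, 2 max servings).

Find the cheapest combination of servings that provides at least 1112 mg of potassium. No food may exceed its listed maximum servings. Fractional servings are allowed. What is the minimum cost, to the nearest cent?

Cost per mg of potassium: milk $0.0011, kidney beans $0.0022, bell pepper $0.0022, chicken breast $0.0076, cheddar $0.0209.
Take 2 servings of milk: +806.0 mg potassium for $0.90 (total $0.90, still need 306.0 mg).
Take 1 serving of kidney beans: +301.0 mg potassium for $0.65 (total $1.55, still need 5.0 mg).
Take 0.01678 servings of bell pepper: +5.0 mg potassium for $0.01 (total $1.56, still need 0.0 mg).
Greedy by cheapest-per-mg is optimal for a single linear constraint, so the minimum cost is $1.56.

$1.56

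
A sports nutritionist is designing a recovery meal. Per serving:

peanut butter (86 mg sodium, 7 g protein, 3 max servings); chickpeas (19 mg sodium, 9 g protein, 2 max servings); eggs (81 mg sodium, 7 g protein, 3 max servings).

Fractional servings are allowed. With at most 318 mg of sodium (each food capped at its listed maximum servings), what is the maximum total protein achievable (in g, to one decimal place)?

42.0 g

Protein per mg sodium: chickpeas 0.4737, eggs 0.08642, peanut butter 0.0814.
Take 2 servings of chickpeas: uses 38 mg sodium, +18.0 g protein (running total 18.0 g).
Take 3 servings of eggs: uses 243 mg sodium, +21.0 g protein (running total 39.0 g).
Take 0.4302 servings of peanut butter: uses 37 mg sodium, +3.0 g protein (running total 42.0 g).
Filling greedily by protein-per-mg sodium is optimal for one linear limit, giving 42.0 g.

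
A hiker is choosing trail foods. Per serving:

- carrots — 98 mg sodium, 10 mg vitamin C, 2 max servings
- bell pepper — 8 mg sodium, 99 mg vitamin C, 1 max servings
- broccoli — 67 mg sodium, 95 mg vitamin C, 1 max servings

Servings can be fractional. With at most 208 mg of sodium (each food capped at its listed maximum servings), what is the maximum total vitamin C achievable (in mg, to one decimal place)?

207.6 mg

Vitamin C per mg sodium: bell pepper 12.38, broccoli 1.418, carrots 0.102.
Take 1 serving of bell pepper: uses 8 mg sodium, +99.0 mg vitamin C (running total 99.0 mg).
Take 1 serving of broccoli: uses 67 mg sodium, +95.0 mg vitamin C (running total 194.0 mg).
Take 1.357 servings of carrots: uses 133 mg sodium, +13.6 mg vitamin C (running total 207.6 mg).
Filling greedily by vitamin C-per-mg sodium is optimal for one linear limit, giving 207.6 mg.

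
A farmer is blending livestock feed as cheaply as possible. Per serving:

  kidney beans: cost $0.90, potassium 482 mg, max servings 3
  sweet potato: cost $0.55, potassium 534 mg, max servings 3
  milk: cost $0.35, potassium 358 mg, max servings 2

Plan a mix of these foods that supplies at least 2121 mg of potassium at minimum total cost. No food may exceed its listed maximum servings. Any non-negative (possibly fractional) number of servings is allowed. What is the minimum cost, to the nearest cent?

Cost per mg of potassium: milk $0.0010, sweet potato $0.0010, kidney beans $0.0019.
Take 2 servings of milk: +716.0 mg potassium for $0.70 (total $0.70, still need 1405.0 mg).
Take 2.631 servings of sweet potato: +1405.0 mg potassium for $1.45 (total $2.15, still need 0.0 mg).
Greedy by cheapest-per-mg is optimal for a single linear constraint, so the minimum cost is $2.15.

$2.15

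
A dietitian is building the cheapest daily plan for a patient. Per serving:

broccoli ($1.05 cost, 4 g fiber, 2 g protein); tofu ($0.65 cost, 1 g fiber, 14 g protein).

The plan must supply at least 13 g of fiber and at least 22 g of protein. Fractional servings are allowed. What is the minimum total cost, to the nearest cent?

broccoli only: max(13/4, 22/2) = 11 servings → $11.55.
tofu only: max(13/1, 22/14) = 13 servings → $8.45.
broccoli + tofu with both tight: 2.963 servings and 1.148 servings → $3.86.
The minimum over all feasible corners is $3.86.

$3.86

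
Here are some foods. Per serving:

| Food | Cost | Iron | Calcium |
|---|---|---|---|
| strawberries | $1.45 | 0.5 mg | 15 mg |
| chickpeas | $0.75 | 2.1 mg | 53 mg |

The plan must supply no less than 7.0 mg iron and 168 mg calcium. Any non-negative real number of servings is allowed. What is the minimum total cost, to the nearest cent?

strawberries only: max(7.0/0.5, 168/15) = 14 servings → $20.30.
chickpeas only: max(7.0/2.1, 168/53) = 3.333 servings → $2.50.
strawberries + chickpeas: intersection lies outside the first quadrant.
So the least-cost plan costs $2.50.

$2.50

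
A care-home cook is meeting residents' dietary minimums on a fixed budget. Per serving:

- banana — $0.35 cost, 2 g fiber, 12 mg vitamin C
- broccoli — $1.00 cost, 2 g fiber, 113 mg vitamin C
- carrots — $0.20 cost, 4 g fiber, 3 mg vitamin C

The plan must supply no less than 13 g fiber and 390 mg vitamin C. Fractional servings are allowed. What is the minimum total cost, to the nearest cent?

$3.72

Check every corner: each single food scaled to meet both minima, and each pair solved so both constraints bind.
banana only: max(13/2, 390/12) = 32.5 servings → $11.38.
broccoli only: max(13/2, 390/113) = 6.5 servings → $6.50.
carrots only: max(13/4, 390/3) = 130 servings → $26.00.
banana + broccoli with both tight: 3.411 servings and 3.089 servings → $4.28.
banana + carrots: the both-tight solution has a negative serving — not a feasible corner.
broccoli + carrots with both tight: 3.41 servings and 1.545 servings → $3.72.
So the least-cost plan costs $3.72.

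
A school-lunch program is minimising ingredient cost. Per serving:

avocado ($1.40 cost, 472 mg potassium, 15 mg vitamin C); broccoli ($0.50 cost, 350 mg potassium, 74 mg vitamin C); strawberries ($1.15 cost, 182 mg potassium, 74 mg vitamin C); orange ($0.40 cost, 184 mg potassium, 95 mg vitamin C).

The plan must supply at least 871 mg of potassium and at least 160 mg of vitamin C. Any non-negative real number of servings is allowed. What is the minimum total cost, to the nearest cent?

An LP optimum is at a vertex; with two nutrient constraints at most two foods are used. Check each candidate.
avocado only: max(871/472, 160/15) = 10.67 servings → $14.93.
broccoli only: max(871/350, 160/74) = 2.489 servings → $1.24.
strawberries only: max(871/182, 160/74) = 4.786 servings → $5.50.
orange only: max(871/184, 160/95) = 4.734 servings → $1.89.
avocado + broccoli with both tight: 0.2849 servings and 2.104 servings → $1.45.
avocado + strawberries with both tight: 1.097 servings and 1.94 servings → $3.77.
avocado + orange with both tight: 1.267 servings and 1.484 servings → $2.37.
broccoli + strawberries with both targets exact would need a negative amount; discard.
broccoli + orange with both targets exact would need a negative amount; discard.
strawberries + orange: intersection lies outside the first quadrant.
Cheapest feasible corner: $1.24.

$1.24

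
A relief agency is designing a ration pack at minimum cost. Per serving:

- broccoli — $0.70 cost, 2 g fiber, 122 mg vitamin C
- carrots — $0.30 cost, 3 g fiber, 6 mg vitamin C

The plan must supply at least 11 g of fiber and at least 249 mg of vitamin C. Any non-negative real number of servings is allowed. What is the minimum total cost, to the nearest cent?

$2.06

Two binding constraints pin down two serving amounts, so the optimal mix uses at most two foods. The candidates are each food alone (scaled to the tighter of fiber/vitamin C) and each pair with both constraints tight.
broccoli only: max(11/2, 249/122) = 5.5 servings → $3.85.
carrots only: max(11/3, 249/6) = 41.5 servings → $12.45.
broccoli + carrots with both tight: 1.924 servings and 2.384 servings → $2.06.
Cheapest feasible corner: $2.06.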